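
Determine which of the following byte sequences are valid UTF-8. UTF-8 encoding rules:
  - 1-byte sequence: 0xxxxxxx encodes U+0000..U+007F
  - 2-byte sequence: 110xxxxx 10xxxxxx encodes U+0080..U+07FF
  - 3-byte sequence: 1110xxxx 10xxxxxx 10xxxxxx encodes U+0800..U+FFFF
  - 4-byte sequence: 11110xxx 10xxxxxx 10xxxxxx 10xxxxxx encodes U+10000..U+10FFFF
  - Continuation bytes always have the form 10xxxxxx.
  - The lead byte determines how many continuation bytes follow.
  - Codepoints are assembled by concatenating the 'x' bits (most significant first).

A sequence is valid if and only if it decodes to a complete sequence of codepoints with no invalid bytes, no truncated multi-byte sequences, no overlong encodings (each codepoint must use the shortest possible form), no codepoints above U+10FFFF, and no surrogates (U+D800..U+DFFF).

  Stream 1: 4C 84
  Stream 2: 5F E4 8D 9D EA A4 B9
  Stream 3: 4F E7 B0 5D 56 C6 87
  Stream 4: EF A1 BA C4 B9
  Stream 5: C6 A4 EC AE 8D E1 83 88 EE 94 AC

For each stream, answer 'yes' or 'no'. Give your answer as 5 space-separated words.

Stream 1: error at byte offset 1. INVALID
Stream 2: decodes cleanly. VALID
Stream 3: error at byte offset 3. INVALID
Stream 4: decodes cleanly. VALID
Stream 5: decodes cleanly. VALID

Answer: no yes no yes yes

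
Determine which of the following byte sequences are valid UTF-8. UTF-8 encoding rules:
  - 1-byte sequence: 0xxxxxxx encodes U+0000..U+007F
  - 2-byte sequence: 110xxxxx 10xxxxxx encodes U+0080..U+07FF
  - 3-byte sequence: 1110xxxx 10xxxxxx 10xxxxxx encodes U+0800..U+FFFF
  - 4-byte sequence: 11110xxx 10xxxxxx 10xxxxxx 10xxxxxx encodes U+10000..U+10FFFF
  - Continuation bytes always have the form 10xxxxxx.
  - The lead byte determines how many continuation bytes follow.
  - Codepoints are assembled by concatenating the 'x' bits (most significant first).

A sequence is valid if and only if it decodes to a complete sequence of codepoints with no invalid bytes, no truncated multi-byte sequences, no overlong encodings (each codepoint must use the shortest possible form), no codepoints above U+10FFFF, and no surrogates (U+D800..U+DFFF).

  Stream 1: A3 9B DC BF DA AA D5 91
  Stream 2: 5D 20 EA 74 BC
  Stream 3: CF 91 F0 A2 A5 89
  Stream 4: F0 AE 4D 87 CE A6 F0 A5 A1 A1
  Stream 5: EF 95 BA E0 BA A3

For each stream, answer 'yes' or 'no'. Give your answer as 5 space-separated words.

Answer: no no yes no yes

Derivation:
Stream 1: error at byte offset 0. INVALID
Stream 2: error at byte offset 3. INVALID
Stream 3: decodes cleanly. VALID
Stream 4: error at byte offset 2. INVALID
Stream 5: decodes cleanly. VALID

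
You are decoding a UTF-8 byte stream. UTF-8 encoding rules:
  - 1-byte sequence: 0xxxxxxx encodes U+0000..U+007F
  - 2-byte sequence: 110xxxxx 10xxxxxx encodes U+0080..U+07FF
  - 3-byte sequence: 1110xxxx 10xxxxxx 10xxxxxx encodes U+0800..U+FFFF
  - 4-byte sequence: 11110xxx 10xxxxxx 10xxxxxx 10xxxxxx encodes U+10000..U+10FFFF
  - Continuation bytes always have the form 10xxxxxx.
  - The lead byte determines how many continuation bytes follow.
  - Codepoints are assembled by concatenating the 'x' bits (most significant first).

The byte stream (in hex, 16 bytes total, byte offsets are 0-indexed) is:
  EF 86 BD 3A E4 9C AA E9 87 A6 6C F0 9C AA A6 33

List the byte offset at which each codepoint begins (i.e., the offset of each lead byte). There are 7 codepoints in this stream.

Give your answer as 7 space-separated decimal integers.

Answer: 0 3 4 7 10 11 15

Derivation:
Byte[0]=EF: 3-byte lead, need 2 cont bytes. acc=0xF
Byte[1]=86: continuation. acc=(acc<<6)|0x06=0x3C6
Byte[2]=BD: continuation. acc=(acc<<6)|0x3D=0xF1BD
Completed: cp=U+F1BD (starts at byte 0)
Byte[3]=3A: 1-byte ASCII. cp=U+003A
Byte[4]=E4: 3-byte lead, need 2 cont bytes. acc=0x4
Byte[5]=9C: continuation. acc=(acc<<6)|0x1C=0x11C
Byte[6]=AA: continuation. acc=(acc<<6)|0x2A=0x472A
Completed: cp=U+472A (starts at byte 4)
Byte[7]=E9: 3-byte lead, need 2 cont bytes. acc=0x9
Byte[8]=87: continuation. acc=(acc<<6)|0x07=0x247
Byte[9]=A6: continuation. acc=(acc<<6)|0x26=0x91E6
Completed: cp=U+91E6 (starts at byte 7)
Byte[10]=6C: 1-byte ASCII. cp=U+006C
Byte[11]=F0: 4-byte lead, need 3 cont bytes. acc=0x0
Byte[12]=9C: continuation. acc=(acc<<6)|0x1C=0x1C
Byte[13]=AA: continuation. acc=(acc<<6)|0x2A=0x72A
Byte[14]=A6: continuation. acc=(acc<<6)|0x26=0x1CAA6
Completed: cp=U+1CAA6 (starts at byte 11)
Byte[15]=33: 1-byte ASCII. cp=U+0033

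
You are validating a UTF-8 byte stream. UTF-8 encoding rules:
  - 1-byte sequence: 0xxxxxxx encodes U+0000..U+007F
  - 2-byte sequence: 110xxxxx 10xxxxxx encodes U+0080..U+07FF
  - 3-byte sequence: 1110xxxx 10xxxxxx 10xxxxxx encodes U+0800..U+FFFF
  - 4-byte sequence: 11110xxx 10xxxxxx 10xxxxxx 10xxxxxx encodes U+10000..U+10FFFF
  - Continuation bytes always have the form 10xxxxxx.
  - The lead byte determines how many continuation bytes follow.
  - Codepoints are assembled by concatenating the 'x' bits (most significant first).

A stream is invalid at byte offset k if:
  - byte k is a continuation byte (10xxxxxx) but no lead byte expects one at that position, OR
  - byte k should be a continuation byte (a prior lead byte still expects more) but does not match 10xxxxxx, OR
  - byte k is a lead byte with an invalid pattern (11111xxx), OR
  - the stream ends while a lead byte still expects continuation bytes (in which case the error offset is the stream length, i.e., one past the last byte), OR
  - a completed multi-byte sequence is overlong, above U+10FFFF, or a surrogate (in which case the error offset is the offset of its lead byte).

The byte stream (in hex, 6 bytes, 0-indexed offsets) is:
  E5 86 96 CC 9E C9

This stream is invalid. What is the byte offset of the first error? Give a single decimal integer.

Answer: 6

Derivation:
Byte[0]=E5: 3-byte lead, need 2 cont bytes. acc=0x5
Byte[1]=86: continuation. acc=(acc<<6)|0x06=0x146
Byte[2]=96: continuation. acc=(acc<<6)|0x16=0x5196
Completed: cp=U+5196 (starts at byte 0)
Byte[3]=CC: 2-byte lead, need 1 cont bytes. acc=0xC
Byte[4]=9E: continuation. acc=(acc<<6)|0x1E=0x31E
Completed: cp=U+031E (starts at byte 3)
Byte[5]=C9: 2-byte lead, need 1 cont bytes. acc=0x9
Byte[6]: stream ended, expected continuation. INVALID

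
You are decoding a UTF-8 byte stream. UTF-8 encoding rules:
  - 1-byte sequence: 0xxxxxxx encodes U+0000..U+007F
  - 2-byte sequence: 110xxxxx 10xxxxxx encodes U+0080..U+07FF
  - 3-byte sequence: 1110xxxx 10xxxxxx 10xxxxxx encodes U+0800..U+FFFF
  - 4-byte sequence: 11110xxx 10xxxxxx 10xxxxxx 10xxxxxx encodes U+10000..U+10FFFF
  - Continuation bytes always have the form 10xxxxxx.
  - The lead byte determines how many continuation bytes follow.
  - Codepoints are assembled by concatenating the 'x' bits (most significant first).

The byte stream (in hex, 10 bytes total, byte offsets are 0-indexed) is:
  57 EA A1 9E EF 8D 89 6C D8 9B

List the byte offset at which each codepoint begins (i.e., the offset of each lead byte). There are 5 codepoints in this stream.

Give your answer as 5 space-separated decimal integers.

Byte[0]=57: 1-byte ASCII. cp=U+0057
Byte[1]=EA: 3-byte lead, need 2 cont bytes. acc=0xA
Byte[2]=A1: continuation. acc=(acc<<6)|0x21=0x2A1
Byte[3]=9E: continuation. acc=(acc<<6)|0x1E=0xA85E
Completed: cp=U+A85E (starts at byte 1)
Byte[4]=EF: 3-byte lead, need 2 cont bytes. acc=0xF
Byte[5]=8D: continuation. acc=(acc<<6)|0x0D=0x3CD
Byte[6]=89: continuation. acc=(acc<<6)|0x09=0xF349
Completed: cp=U+F349 (starts at byte 4)
Byte[7]=6C: 1-byte ASCII. cp=U+006C
Byte[8]=D8: 2-byte lead, need 1 cont bytes. acc=0x18
Byte[9]=9B: continuation. acc=(acc<<6)|0x1B=0x61B
Completed: cp=U+061B (starts at byte 8)

Answer: 0 1 4 7 8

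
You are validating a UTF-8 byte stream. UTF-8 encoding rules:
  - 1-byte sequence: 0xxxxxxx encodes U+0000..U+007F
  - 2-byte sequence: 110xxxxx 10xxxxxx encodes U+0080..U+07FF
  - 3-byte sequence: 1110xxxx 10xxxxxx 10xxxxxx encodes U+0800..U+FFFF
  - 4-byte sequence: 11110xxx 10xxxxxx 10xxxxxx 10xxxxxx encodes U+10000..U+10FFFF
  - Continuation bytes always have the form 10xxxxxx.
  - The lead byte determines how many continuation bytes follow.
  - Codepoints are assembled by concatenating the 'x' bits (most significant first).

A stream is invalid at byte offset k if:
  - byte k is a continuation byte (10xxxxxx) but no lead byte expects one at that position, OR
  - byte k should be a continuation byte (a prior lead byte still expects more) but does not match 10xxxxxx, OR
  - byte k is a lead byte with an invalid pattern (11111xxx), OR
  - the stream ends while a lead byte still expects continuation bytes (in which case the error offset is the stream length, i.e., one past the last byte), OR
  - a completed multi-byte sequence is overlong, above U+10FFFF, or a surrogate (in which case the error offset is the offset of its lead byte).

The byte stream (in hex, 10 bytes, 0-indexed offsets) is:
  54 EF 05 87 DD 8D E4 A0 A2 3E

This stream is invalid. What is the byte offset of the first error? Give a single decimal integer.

Byte[0]=54: 1-byte ASCII. cp=U+0054
Byte[1]=EF: 3-byte lead, need 2 cont bytes. acc=0xF
Byte[2]=05: expected 10xxxxxx continuation. INVALID

Answer: 2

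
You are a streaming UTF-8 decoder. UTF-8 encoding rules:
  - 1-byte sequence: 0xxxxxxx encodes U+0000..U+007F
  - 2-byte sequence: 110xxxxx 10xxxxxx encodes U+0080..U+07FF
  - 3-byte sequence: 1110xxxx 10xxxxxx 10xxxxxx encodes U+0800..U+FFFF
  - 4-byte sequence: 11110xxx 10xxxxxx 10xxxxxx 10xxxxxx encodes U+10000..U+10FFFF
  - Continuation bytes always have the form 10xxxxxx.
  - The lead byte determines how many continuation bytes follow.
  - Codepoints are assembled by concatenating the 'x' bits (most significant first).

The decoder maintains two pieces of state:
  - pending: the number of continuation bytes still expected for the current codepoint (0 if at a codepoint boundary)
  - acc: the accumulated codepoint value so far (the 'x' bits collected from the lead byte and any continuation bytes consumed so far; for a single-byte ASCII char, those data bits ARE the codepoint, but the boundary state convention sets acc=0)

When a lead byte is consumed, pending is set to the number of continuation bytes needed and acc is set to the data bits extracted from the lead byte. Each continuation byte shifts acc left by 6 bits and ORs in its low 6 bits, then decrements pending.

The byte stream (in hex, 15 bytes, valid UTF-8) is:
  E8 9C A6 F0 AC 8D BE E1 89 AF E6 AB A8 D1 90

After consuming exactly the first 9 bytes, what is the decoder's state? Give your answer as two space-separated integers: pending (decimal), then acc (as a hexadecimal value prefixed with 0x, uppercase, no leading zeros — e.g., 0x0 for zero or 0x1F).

Answer: 1 0x49

Derivation:
Byte[0]=E8: 3-byte lead. pending=2, acc=0x8
Byte[1]=9C: continuation. acc=(acc<<6)|0x1C=0x21C, pending=1
Byte[2]=A6: continuation. acc=(acc<<6)|0x26=0x8726, pending=0
Byte[3]=F0: 4-byte lead. pending=3, acc=0x0
Byte[4]=AC: continuation. acc=(acc<<6)|0x2C=0x2C, pending=2
Byte[5]=8D: continuation. acc=(acc<<6)|0x0D=0xB0D, pending=1
Byte[6]=BE: continuation. acc=(acc<<6)|0x3E=0x2C37E, pending=0
Byte[7]=E1: 3-byte lead. pending=2, acc=0x1
Byte[8]=89: continuation. acc=(acc<<6)|0x09=0x49, pending=1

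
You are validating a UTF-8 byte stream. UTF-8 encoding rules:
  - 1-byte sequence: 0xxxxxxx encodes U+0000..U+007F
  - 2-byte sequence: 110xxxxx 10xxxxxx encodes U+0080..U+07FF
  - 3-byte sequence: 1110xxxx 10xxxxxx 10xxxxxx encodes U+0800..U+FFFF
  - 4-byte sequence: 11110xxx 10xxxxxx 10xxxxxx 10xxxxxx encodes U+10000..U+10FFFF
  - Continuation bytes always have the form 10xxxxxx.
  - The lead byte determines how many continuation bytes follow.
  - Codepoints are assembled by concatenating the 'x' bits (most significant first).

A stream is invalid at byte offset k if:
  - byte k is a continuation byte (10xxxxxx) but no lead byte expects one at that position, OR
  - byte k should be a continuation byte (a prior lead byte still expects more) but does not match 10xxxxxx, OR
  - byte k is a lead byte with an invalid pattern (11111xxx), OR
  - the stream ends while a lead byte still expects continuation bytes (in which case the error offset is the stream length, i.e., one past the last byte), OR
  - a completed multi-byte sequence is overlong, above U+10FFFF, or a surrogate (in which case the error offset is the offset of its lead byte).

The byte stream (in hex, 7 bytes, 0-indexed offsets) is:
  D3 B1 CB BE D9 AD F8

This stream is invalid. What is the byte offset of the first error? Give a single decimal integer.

Byte[0]=D3: 2-byte lead, need 1 cont bytes. acc=0x13
Byte[1]=B1: continuation. acc=(acc<<6)|0x31=0x4F1
Completed: cp=U+04F1 (starts at byte 0)
Byte[2]=CB: 2-byte lead, need 1 cont bytes. acc=0xB
Byte[3]=BE: continuation. acc=(acc<<6)|0x3E=0x2FE
Completed: cp=U+02FE (starts at byte 2)
Byte[4]=D9: 2-byte lead, need 1 cont bytes. acc=0x19
Byte[5]=AD: continuation. acc=(acc<<6)|0x2D=0x66D
Completed: cp=U+066D (starts at byte 4)
Byte[6]=F8: INVALID lead byte (not 0xxx/110x/1110/11110)

Answer: 6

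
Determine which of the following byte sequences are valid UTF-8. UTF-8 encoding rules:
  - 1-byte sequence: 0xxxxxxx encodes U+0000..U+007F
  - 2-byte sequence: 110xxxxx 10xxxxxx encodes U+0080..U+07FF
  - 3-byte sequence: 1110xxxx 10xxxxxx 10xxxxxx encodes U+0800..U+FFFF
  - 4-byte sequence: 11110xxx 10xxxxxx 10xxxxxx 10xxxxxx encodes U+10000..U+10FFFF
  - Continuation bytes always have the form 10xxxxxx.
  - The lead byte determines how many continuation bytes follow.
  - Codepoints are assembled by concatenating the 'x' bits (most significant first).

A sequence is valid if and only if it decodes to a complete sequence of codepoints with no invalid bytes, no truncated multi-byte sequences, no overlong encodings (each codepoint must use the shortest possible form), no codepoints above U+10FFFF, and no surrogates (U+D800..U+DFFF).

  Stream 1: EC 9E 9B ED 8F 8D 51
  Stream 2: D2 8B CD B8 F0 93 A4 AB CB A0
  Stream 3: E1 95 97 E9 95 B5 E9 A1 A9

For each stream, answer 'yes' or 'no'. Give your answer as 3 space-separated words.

Answer: yes yes yes

Derivation:
Stream 1: decodes cleanly. VALID
Stream 2: decodes cleanly. VALID
Stream 3: decodes cleanly. VALID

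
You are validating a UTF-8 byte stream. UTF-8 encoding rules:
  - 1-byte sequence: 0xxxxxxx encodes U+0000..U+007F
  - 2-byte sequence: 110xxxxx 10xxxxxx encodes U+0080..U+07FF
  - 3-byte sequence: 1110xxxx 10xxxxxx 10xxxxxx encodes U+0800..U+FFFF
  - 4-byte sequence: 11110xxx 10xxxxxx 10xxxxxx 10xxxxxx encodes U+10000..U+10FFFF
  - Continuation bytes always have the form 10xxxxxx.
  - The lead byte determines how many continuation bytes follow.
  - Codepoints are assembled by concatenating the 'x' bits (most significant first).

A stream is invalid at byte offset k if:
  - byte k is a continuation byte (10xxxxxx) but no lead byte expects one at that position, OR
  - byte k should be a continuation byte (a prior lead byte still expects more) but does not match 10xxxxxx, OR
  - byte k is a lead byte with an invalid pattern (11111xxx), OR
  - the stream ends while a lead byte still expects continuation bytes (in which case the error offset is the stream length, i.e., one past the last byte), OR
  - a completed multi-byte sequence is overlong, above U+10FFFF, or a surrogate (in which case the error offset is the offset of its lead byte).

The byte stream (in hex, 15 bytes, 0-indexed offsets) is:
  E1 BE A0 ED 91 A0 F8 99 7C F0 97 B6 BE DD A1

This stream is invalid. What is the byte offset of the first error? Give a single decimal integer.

Byte[0]=E1: 3-byte lead, need 2 cont bytes. acc=0x1
Byte[1]=BE: continuation. acc=(acc<<6)|0x3E=0x7E
Byte[2]=A0: continuation. acc=(acc<<6)|0x20=0x1FA0
Completed: cp=U+1FA0 (starts at byte 0)
Byte[3]=ED: 3-byte lead, need 2 cont bytes. acc=0xD
Byte[4]=91: continuation. acc=(acc<<6)|0x11=0x351
Byte[5]=A0: continuation. acc=(acc<<6)|0x20=0xD460
Completed: cp=U+D460 (starts at byte 3)
Byte[6]=F8: INVALID lead byte (not 0xxx/110x/1110/11110)

Answer: 6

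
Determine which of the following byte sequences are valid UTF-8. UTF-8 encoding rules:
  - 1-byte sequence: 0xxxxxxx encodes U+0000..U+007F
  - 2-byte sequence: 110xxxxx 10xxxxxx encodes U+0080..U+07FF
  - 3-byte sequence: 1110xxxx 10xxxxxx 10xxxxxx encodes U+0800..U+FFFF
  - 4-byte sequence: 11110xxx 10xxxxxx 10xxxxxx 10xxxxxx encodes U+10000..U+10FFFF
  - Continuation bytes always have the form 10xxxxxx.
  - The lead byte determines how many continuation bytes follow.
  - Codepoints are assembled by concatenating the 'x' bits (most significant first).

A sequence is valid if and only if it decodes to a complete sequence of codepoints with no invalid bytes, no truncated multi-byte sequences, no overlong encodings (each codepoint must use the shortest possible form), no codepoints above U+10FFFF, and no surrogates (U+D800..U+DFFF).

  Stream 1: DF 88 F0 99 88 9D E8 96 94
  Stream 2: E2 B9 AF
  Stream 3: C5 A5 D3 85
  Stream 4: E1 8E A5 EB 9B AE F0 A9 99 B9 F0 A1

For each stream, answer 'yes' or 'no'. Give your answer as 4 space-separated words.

Stream 1: decodes cleanly. VALID
Stream 2: decodes cleanly. VALID
Stream 3: decodes cleanly. VALID
Stream 4: error at byte offset 12. INVALID

Answer: yes yes yes no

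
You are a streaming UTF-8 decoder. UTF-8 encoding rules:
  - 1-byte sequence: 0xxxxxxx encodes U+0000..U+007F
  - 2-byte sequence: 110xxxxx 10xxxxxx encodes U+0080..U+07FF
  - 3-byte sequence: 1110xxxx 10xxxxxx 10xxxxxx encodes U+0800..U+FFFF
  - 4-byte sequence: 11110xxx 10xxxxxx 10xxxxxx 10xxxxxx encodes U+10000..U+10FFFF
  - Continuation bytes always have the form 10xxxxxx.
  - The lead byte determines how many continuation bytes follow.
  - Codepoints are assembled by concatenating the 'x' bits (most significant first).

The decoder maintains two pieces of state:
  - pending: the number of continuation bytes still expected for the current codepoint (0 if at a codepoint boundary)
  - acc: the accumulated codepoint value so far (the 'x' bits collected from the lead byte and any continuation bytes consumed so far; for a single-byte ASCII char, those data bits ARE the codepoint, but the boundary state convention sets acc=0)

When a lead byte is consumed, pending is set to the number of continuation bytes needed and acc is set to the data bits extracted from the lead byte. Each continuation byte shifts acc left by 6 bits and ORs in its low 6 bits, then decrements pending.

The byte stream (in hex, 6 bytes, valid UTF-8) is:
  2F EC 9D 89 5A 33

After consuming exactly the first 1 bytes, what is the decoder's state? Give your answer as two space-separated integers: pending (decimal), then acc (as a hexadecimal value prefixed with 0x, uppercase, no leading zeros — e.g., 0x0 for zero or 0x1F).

Answer: 0 0x0

Derivation:
Byte[0]=2F: 1-byte. pending=0, acc=0x0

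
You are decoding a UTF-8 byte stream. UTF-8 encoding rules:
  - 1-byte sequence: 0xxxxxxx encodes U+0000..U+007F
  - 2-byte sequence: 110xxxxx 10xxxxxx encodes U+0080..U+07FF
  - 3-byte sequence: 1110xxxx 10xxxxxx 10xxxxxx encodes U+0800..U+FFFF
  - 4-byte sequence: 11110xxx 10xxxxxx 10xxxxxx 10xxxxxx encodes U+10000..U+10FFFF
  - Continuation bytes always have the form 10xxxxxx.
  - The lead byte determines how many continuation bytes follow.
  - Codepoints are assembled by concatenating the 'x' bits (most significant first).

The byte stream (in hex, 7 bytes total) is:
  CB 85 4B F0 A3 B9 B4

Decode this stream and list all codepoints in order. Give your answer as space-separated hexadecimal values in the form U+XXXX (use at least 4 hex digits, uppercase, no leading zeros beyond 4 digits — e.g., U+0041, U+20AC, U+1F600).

Answer: U+02C5 U+004B U+23E74

Derivation:
Byte[0]=CB: 2-byte lead, need 1 cont bytes. acc=0xB
Byte[1]=85: continuation. acc=(acc<<6)|0x05=0x2C5
Completed: cp=U+02C5 (starts at byte 0)
Byte[2]=4B: 1-byte ASCII. cp=U+004B
Byte[3]=F0: 4-byte lead, need 3 cont bytes. acc=0x0
Byte[4]=A3: continuation. acc=(acc<<6)|0x23=0x23
Byte[5]=B9: continuation. acc=(acc<<6)|0x39=0x8F9
Byte[6]=B4: continuation. acc=(acc<<6)|0x34=0x23E74
Completed: cp=U+23E74 (starts at byte 3)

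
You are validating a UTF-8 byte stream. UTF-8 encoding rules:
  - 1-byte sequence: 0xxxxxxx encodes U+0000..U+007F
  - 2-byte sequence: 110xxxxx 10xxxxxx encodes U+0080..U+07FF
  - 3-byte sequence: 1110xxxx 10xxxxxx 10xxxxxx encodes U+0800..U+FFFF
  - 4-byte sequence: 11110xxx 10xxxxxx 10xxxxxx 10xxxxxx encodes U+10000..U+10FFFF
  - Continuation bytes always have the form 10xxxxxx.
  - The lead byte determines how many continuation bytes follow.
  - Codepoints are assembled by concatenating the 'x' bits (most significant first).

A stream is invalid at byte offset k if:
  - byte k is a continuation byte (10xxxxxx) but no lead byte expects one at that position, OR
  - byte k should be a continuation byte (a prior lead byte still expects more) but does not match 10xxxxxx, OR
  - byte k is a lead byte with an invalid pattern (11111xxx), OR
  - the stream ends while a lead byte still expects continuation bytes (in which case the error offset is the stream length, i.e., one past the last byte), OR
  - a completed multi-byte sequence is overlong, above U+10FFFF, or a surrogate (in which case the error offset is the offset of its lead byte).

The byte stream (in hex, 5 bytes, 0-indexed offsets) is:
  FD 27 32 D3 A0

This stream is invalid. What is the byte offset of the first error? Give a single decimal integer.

Byte[0]=FD: INVALID lead byte (not 0xxx/110x/1110/11110)

Answer: 0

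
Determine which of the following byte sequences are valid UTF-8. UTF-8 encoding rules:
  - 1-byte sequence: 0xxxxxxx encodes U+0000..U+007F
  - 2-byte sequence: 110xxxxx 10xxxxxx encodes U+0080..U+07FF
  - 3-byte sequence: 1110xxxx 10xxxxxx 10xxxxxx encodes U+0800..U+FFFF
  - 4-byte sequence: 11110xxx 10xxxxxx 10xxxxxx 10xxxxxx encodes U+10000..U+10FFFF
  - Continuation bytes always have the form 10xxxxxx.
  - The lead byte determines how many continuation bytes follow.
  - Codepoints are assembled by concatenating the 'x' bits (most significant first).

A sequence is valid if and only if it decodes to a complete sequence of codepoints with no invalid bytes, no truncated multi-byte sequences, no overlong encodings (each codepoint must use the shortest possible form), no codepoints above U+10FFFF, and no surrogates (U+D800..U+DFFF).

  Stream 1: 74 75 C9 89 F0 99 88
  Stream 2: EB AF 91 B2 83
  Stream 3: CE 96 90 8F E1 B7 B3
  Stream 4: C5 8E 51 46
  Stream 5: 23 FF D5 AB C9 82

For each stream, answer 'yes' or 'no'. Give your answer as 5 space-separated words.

Answer: no no no yes no

Derivation:
Stream 1: error at byte offset 7. INVALID
Stream 2: error at byte offset 3. INVALID
Stream 3: error at byte offset 2. INVALID
Stream 4: decodes cleanly. VALID
Stream 5: error at byte offset 1. INVALID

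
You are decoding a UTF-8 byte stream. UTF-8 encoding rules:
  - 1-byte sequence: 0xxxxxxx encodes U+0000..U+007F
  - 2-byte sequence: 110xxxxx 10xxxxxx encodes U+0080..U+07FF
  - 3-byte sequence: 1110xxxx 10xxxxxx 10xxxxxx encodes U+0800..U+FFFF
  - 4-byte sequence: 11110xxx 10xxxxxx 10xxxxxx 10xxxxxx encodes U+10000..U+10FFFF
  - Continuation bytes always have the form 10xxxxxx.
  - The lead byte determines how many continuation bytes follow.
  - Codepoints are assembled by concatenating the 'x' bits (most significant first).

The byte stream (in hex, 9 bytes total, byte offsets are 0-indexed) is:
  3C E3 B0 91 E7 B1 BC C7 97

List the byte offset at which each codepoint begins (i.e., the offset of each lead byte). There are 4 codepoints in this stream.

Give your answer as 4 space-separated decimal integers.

Answer: 0 1 4 7

Derivation:
Byte[0]=3C: 1-byte ASCII. cp=U+003C
Byte[1]=E3: 3-byte lead, need 2 cont bytes. acc=0x3
Byte[2]=B0: continuation. acc=(acc<<6)|0x30=0xF0
Byte[3]=91: continuation. acc=(acc<<6)|0x11=0x3C11
Completed: cp=U+3C11 (starts at byte 1)
Byte[4]=E7: 3-byte lead, need 2 cont bytes. acc=0x7
Byte[5]=B1: continuation. acc=(acc<<6)|0x31=0x1F1
Byte[6]=BC: continuation. acc=(acc<<6)|0x3C=0x7C7C
Completed: cp=U+7C7C (starts at byte 4)
Byte[7]=C7: 2-byte lead, need 1 cont bytes. acc=0x7
Byte[8]=97: continuation. acc=(acc<<6)|0x17=0x1D7
Completed: cp=U+01D7 (starts at byte 7)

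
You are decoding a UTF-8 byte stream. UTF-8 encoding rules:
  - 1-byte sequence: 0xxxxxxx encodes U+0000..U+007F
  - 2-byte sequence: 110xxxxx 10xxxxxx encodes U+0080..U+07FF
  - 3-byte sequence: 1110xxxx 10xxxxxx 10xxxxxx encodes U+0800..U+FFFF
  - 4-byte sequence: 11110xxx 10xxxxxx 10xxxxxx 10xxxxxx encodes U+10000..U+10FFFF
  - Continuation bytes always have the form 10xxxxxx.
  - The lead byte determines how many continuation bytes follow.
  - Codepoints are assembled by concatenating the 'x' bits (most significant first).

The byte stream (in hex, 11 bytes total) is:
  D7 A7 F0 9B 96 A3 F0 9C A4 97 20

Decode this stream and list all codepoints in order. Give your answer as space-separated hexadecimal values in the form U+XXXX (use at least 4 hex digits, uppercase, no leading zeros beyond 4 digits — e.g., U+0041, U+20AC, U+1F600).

Answer: U+05E7 U+1B5A3 U+1C917 U+0020

Derivation:
Byte[0]=D7: 2-byte lead, need 1 cont bytes. acc=0x17
Byte[1]=A7: continuation. acc=(acc<<6)|0x27=0x5E7
Completed: cp=U+05E7 (starts at byte 0)
Byte[2]=F0: 4-byte lead, need 3 cont bytes. acc=0x0
Byte[3]=9B: continuation. acc=(acc<<6)|0x1B=0x1B
Byte[4]=96: continuation. acc=(acc<<6)|0x16=0x6D6
Byte[5]=A3: continuation. acc=(acc<<6)|0x23=0x1B5A3
Completed: cp=U+1B5A3 (starts at byte 2)
Byte[6]=F0: 4-byte lead, need 3 cont bytes. acc=0x0
Byte[7]=9C: continuation. acc=(acc<<6)|0x1C=0x1C
Byte[8]=A4: continuation. acc=(acc<<6)|0x24=0x724
Byte[9]=97: continuation. acc=(acc<<6)|0x17=0x1C917
Completed: cp=U+1C917 (starts at byte 6)
Byte[10]=20: 1-byte ASCII. cp=U+0020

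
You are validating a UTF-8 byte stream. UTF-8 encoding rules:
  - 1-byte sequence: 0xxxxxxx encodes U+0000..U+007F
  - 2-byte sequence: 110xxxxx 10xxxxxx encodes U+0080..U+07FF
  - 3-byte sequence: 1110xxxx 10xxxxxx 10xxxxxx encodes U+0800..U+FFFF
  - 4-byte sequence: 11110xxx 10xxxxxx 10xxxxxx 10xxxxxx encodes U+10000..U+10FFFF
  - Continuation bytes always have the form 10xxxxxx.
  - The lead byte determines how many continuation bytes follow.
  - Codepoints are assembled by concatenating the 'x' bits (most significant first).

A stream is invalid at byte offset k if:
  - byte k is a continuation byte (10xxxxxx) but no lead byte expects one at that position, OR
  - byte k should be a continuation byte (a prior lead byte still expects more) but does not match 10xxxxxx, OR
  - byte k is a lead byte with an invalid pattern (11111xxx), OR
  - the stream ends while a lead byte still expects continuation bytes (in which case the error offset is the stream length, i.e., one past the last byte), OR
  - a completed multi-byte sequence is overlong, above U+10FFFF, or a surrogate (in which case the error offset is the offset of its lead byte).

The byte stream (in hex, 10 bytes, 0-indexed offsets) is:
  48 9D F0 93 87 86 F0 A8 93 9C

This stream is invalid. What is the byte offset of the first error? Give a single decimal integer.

Byte[0]=48: 1-byte ASCII. cp=U+0048
Byte[1]=9D: INVALID lead byte (not 0xxx/110x/1110/11110)

Answer: 1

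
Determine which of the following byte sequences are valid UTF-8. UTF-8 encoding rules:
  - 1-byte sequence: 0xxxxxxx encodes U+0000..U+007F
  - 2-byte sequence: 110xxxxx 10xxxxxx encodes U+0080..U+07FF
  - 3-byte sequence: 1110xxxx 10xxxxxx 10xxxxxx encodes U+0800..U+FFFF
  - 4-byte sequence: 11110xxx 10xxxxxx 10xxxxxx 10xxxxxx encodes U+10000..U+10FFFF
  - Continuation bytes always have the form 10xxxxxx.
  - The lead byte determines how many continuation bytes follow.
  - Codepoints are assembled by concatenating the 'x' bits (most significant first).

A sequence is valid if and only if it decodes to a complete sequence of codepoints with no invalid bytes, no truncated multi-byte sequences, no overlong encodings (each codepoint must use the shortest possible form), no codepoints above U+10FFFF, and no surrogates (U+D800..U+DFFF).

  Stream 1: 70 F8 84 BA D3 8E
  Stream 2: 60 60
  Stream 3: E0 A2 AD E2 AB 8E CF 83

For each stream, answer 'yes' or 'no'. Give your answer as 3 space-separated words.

Answer: no yes yes

Derivation:
Stream 1: error at byte offset 1. INVALID
Stream 2: decodes cleanly. VALID
Stream 3: decodes cleanly. VALID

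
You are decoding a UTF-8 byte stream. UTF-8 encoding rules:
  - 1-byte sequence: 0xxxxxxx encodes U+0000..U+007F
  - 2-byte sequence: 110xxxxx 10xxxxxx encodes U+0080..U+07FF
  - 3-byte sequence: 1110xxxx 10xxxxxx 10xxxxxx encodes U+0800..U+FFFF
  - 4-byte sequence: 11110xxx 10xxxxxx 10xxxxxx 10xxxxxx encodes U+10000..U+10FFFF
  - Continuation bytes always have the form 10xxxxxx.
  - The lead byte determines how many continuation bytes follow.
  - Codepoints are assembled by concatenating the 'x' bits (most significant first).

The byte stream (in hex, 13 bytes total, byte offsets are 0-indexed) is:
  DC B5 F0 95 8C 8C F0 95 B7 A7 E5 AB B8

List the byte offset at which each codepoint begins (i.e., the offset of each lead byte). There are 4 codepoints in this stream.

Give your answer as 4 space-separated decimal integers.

Answer: 0 2 6 10

Derivation:
Byte[0]=DC: 2-byte lead, need 1 cont bytes. acc=0x1C
Byte[1]=B5: continuation. acc=(acc<<6)|0x35=0x735
Completed: cp=U+0735 (starts at byte 0)
Byte[2]=F0: 4-byte lead, need 3 cont bytes. acc=0x0
Byte[3]=95: continuation. acc=(acc<<6)|0x15=0x15
Byte[4]=8C: continuation. acc=(acc<<6)|0x0C=0x54C
Byte[5]=8C: continuation. acc=(acc<<6)|0x0C=0x1530C
Completed: cp=U+1530C (starts at byte 2)
Byte[6]=F0: 4-byte lead, need 3 cont bytes. acc=0x0
Byte[7]=95: continuation. acc=(acc<<6)|0x15=0x15
Byte[8]=B7: continuation. acc=(acc<<6)|0x37=0x577
Byte[9]=A7: continuation. acc=(acc<<6)|0x27=0x15DE7
Completed: cp=U+15DE7 (starts at byte 6)
Byte[10]=E5: 3-byte lead, need 2 cont bytes. acc=0x5
Byte[11]=AB: continuation. acc=(acc<<6)|0x2B=0x16B
Byte[12]=B8: continuation. acc=(acc<<6)|0x38=0x5AF8
Completed: cp=U+5AF8 (starts at byte 10)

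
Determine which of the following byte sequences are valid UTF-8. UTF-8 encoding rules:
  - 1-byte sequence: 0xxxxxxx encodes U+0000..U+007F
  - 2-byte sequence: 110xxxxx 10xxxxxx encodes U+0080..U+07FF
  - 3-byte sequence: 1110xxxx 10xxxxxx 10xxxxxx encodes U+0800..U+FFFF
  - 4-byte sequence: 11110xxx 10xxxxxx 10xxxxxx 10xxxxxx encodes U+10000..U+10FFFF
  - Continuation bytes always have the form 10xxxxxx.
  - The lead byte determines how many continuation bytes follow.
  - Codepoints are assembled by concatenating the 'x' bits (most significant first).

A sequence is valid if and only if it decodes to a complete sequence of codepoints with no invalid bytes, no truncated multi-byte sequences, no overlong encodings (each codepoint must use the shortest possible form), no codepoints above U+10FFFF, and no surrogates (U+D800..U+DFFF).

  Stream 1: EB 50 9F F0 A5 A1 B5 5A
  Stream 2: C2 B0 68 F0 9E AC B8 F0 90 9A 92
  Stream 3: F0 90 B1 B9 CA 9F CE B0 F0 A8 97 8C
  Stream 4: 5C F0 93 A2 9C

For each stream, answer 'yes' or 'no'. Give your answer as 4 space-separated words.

Answer: no yes yes yes

Derivation:
Stream 1: error at byte offset 1. INVALID
Stream 2: decodes cleanly. VALID
Stream 3: decodes cleanly. VALID
Stream 4: decodes cleanly. VALID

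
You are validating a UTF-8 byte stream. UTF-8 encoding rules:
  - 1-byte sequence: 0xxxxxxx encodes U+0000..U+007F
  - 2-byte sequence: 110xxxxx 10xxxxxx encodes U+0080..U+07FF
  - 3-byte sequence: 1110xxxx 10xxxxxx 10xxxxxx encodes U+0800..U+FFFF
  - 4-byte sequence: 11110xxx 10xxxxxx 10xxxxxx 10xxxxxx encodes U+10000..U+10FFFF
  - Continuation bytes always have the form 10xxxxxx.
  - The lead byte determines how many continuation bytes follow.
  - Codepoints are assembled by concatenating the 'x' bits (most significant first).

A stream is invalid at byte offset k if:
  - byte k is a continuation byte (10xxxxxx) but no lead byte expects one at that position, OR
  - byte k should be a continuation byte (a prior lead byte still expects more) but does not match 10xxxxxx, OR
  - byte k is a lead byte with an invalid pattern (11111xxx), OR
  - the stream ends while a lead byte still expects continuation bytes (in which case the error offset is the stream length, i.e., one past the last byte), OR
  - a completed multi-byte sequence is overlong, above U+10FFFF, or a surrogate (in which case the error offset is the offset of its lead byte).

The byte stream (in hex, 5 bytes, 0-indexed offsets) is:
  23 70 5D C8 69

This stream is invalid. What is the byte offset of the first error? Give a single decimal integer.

Answer: 4

Derivation:
Byte[0]=23: 1-byte ASCII. cp=U+0023
Byte[1]=70: 1-byte ASCII. cp=U+0070
Byte[2]=5D: 1-byte ASCII. cp=U+005D
Byte[3]=C8: 2-byte lead, need 1 cont bytes. acc=0x8
Byte[4]=69: expected 10xxxxxx continuation. INVALID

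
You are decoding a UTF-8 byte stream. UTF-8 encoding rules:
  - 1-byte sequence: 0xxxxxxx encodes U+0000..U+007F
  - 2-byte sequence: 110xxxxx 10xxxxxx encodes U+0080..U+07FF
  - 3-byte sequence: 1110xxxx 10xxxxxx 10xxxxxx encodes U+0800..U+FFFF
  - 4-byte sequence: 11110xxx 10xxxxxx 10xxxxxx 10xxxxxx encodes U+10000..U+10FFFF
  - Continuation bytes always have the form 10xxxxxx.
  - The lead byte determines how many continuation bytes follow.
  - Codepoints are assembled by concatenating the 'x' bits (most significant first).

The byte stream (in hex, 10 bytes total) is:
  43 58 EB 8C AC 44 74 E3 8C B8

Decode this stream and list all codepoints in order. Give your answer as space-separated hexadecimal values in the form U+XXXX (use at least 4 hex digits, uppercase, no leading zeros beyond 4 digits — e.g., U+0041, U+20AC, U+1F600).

Answer: U+0043 U+0058 U+B32C U+0044 U+0074 U+3338

Derivation:
Byte[0]=43: 1-byte ASCII. cp=U+0043
Byte[1]=58: 1-byte ASCII. cp=U+0058
Byte[2]=EB: 3-byte lead, need 2 cont bytes. acc=0xB
Byte[3]=8C: continuation. acc=(acc<<6)|0x0C=0x2CC
Byte[4]=AC: continuation. acc=(acc<<6)|0x2C=0xB32C
Completed: cp=U+B32C (starts at byte 2)
Byte[5]=44: 1-byte ASCII. cp=U+0044
Byte[6]=74: 1-byte ASCII. cp=U+0074
Byte[7]=E3: 3-byte lead, need 2 cont bytes. acc=0x3
Byte[8]=8C: continuation. acc=(acc<<6)|0x0C=0xCC
Byte[9]=B8: continuation. acc=(acc<<6)|0x38=0x3338
Completed: cp=U+3338 (starts at byte 7)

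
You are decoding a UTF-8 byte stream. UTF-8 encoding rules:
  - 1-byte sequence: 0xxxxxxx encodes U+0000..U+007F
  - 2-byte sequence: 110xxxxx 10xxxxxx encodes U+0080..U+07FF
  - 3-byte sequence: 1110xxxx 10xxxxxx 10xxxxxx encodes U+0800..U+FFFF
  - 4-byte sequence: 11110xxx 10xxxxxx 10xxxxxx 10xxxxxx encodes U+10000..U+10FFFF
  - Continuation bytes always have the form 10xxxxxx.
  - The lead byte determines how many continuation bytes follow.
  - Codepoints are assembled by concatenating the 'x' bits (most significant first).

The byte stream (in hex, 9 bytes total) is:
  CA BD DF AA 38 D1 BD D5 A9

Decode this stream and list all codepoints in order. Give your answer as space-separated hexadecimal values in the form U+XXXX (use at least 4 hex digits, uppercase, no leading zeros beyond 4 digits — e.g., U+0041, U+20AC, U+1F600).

Byte[0]=CA: 2-byte lead, need 1 cont bytes. acc=0xA
Byte[1]=BD: continuation. acc=(acc<<6)|0x3D=0x2BD
Completed: cp=U+02BD (starts at byte 0)
Byte[2]=DF: 2-byte lead, need 1 cont bytes. acc=0x1F
Byte[3]=AA: continuation. acc=(acc<<6)|0x2A=0x7EA
Completed: cp=U+07EA (starts at byte 2)
Byte[4]=38: 1-byte ASCII. cp=U+0038
Byte[5]=D1: 2-byte lead, need 1 cont bytes. acc=0x11
Byte[6]=BD: continuation. acc=(acc<<6)|0x3D=0x47D
Completed: cp=U+047D (starts at byte 5)
Byte[7]=D5: 2-byte lead, need 1 cont bytes. acc=0x15
Byte[8]=A9: continuation. acc=(acc<<6)|0x29=0x569
Completed: cp=U+0569 (starts at byte 7)

Answer: U+02BD U+07EA U+0038 U+047D U+0569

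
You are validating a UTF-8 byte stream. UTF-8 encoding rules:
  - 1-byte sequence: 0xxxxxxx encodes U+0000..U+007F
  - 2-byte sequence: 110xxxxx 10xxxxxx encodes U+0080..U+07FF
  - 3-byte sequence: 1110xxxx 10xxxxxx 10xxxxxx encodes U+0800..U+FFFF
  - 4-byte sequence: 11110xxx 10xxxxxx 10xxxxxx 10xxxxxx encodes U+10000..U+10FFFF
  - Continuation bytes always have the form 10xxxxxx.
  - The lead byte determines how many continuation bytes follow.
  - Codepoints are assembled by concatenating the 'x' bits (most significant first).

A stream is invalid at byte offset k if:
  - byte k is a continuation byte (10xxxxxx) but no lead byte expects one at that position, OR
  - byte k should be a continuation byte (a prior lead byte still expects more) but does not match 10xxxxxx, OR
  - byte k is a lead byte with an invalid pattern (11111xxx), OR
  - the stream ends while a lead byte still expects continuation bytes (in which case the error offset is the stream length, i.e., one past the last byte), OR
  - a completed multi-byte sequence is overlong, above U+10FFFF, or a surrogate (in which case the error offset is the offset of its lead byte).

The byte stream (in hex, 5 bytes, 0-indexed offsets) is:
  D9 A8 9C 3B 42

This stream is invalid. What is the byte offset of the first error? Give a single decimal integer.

Answer: 2

Derivation:
Byte[0]=D9: 2-byte lead, need 1 cont bytes. acc=0x19
Byte[1]=A8: continuation. acc=(acc<<6)|0x28=0x668
Completed: cp=U+0668 (starts at byte 0)
Byte[2]=9C: INVALID lead byte (not 0xxx/110x/1110/11110)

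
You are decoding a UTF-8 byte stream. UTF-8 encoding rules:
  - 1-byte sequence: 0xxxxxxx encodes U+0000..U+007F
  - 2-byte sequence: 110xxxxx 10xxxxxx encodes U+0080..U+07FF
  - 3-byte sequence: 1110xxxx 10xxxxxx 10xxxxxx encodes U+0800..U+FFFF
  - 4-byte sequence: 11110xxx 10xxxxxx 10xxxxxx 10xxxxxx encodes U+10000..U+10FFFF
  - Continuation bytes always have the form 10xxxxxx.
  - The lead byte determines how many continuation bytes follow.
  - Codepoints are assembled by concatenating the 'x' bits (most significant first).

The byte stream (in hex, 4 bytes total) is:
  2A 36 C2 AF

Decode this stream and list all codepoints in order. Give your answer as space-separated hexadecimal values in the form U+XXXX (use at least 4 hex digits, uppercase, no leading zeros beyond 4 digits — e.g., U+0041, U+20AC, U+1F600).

Answer: U+002A U+0036 U+00AF

Derivation:
Byte[0]=2A: 1-byte ASCII. cp=U+002A
Byte[1]=36: 1-byte ASCII. cp=U+0036
Byte[2]=C2: 2-byte lead, need 1 cont bytes. acc=0x2
Byte[3]=AF: continuation. acc=(acc<<6)|0x2F=0xAF
Completed: cp=U+00AF (starts at byte 2)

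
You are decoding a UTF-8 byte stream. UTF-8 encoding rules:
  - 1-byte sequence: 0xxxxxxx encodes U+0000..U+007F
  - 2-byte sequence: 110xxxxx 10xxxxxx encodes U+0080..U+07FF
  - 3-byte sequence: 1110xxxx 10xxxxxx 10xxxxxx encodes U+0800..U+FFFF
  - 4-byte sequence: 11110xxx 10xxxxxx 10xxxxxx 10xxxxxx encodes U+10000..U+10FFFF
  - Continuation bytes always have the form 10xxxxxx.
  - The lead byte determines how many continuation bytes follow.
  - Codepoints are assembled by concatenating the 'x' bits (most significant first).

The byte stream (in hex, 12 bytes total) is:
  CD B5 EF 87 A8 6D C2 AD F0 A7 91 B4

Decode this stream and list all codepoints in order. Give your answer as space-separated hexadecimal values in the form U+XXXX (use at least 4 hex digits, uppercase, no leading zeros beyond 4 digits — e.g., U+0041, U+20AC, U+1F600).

Answer: U+0375 U+F1E8 U+006D U+00AD U+27474

Derivation:
Byte[0]=CD: 2-byte lead, need 1 cont bytes. acc=0xD
Byte[1]=B5: continuation. acc=(acc<<6)|0x35=0x375
Completed: cp=U+0375 (starts at byte 0)
Byte[2]=EF: 3-byte lead, need 2 cont bytes. acc=0xF
Byte[3]=87: continuation. acc=(acc<<6)|0x07=0x3C7
Byte[4]=A8: continuation. acc=(acc<<6)|0x28=0xF1E8
Completed: cp=U+F1E8 (starts at byte 2)
Byte[5]=6D: 1-byte ASCII. cp=U+006D
Byte[6]=C2: 2-byte lead, need 1 cont bytes. acc=0x2
Byte[7]=AD: continuation. acc=(acc<<6)|0x2D=0xAD
Completed: cp=U+00AD (starts at byte 6)
Byte[8]=F0: 4-byte lead, need 3 cont bytes. acc=0x0
Byte[9]=A7: continuation. acc=(acc<<6)|0x27=0x27
Byte[10]=91: continuation. acc=(acc<<6)|0x11=0x9D1
Byte[11]=B4: continuation. acc=(acc<<6)|0x34=0x27474
Completed: cp=U+27474 (starts at byte 8)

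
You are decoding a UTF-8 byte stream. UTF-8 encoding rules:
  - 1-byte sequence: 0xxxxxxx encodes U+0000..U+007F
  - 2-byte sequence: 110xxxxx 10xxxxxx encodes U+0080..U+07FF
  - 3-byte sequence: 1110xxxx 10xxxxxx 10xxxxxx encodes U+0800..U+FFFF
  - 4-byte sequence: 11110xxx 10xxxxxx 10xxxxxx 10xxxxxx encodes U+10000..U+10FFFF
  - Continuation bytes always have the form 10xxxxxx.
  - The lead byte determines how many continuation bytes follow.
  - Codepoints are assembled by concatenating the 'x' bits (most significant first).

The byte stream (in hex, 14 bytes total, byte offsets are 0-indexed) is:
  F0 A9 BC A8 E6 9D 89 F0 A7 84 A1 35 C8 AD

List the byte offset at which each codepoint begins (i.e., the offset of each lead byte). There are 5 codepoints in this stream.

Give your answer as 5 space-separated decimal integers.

Answer: 0 4 7 11 12

Derivation:
Byte[0]=F0: 4-byte lead, need 3 cont bytes. acc=0x0
Byte[1]=A9: continuation. acc=(acc<<6)|0x29=0x29
Byte[2]=BC: continuation. acc=(acc<<6)|0x3C=0xA7C
Byte[3]=A8: continuation. acc=(acc<<6)|0x28=0x29F28
Completed: cp=U+29F28 (starts at byte 0)
Byte[4]=E6: 3-byte lead, need 2 cont bytes. acc=0x6
Byte[5]=9D: continuation. acc=(acc<<6)|0x1D=0x19D
Byte[6]=89: continuation. acc=(acc<<6)|0x09=0x6749
Completed: cp=U+6749 (starts at byte 4)
Byte[7]=F0: 4-byte lead, need 3 cont bytes. acc=0x0
Byte[8]=A7: continuation. acc=(acc<<6)|0x27=0x27
Byte[9]=84: continuation. acc=(acc<<6)|0x04=0x9C4
Byte[10]=A1: continuation. acc=(acc<<6)|0x21=0x27121
Completed: cp=U+27121 (starts at byte 7)
Byte[11]=35: 1-byte ASCII. cp=U+0035
Byte[12]=C8: 2-byte lead, need 1 cont bytes. acc=0x8
Byte[13]=AD: continuation. acc=(acc<<6)|0x2D=0x22D
Completed: cp=U+022D (starts at byte 12)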